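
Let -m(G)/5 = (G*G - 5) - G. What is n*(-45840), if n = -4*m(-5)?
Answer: -22920000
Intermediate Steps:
m(G) = 25 - 5*G² + 5*G (m(G) = -5*((G*G - 5) - G) = -5*((G² - 5) - G) = -5*((-5 + G²) - G) = -5*(-5 + G² - G) = 25 - 5*G² + 5*G)
n = 500 (n = -4*(25 - 5*(-5)² + 5*(-5)) = -4*(25 - 5*25 - 25) = -4*(25 - 125 - 25) = -4*(-125) = 500)
n*(-45840) = 500*(-45840) = -22920000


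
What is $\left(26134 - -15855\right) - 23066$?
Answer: $18923$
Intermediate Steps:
$\left(26134 - -15855\right) - 23066 = \left(26134 + 15855\right) - 23066 = 41989 - 23066 = 18923$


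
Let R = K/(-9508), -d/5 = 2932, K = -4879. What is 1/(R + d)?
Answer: -9508/139382401 ≈ -6.8215e-5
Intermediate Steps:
d = -14660 (d = -5*2932 = -14660)
R = 4879/9508 (R = -4879/(-9508) = -4879*(-1/9508) = 4879/9508 ≈ 0.51315)
1/(R + d) = 1/(4879/9508 - 14660) = 1/(-139382401/9508) = -9508/139382401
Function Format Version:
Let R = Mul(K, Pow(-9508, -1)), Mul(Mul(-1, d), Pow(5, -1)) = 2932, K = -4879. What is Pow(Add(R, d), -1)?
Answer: Rational(-9508, 139382401) ≈ -6.8215e-5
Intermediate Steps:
d = -14660 (d = Mul(-5, 2932) = -14660)
R = Rational(4879, 9508) (R = Mul(-4879, Pow(-9508, -1)) = Mul(-4879, Rational(-1, 9508)) = Rational(4879, 9508) ≈ 0.51315)
Pow(Add(R, d), -1) = Pow(Add(Rational(4879, 9508), -14660), -1) = Pow(Rational(-139382401, 9508), -1) = Rational(-9508, 139382401)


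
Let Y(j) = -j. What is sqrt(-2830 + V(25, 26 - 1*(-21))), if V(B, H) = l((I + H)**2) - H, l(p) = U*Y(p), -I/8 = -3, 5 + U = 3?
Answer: sqrt(7205) ≈ 84.882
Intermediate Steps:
U = -2 (U = -5 + 3 = -2)
I = 24 (I = -8*(-3) = 24)
l(p) = 2*p (l(p) = -(-2)*p = 2*p)
V(B, H) = -H + 2*(24 + H)**2 (V(B, H) = 2*(24 + H)**2 - H = -H + 2*(24 + H)**2)
sqrt(-2830 + V(25, 26 - 1*(-21))) = sqrt(-2830 + (-(26 - 1*(-21)) + 2*(24 + (26 - 1*(-21)))**2)) = sqrt(-2830 + (-(26 + 21) + 2*(24 + (26 + 21))**2)) = sqrt(-2830 + (-1*47 + 2*(24 + 47)**2)) = sqrt(-2830 + (-47 + 2*71**2)) = sqrt(-2830 + (-47 + 2*5041)) = sqrt(-2830 + (-47 + 10082)) = sqrt(-2830 + 10035) = sqrt(7205)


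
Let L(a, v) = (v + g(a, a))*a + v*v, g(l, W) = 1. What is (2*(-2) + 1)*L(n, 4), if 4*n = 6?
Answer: -141/2 ≈ -70.500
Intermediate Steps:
n = 3/2 (n = (¼)*6 = 3/2 ≈ 1.5000)
L(a, v) = v² + a*(1 + v) (L(a, v) = (v + 1)*a + v*v = (1 + v)*a + v² = a*(1 + v) + v² = v² + a*(1 + v))
(2*(-2) + 1)*L(n, 4) = (2*(-2) + 1)*(3/2 + 4² + (3/2)*4) = (-4 + 1)*(3/2 + 16 + 6) = -3*47/2 = -141/2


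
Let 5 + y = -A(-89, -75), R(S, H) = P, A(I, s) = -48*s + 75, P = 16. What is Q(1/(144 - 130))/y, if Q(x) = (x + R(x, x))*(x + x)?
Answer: -45/72128 ≈ -0.00062389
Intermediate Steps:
A(I, s) = 75 - 48*s
R(S, H) = 16
y = -3680 (y = -5 - (75 - 48*(-75)) = -5 - (75 + 3600) = -5 - 1*3675 = -5 - 3675 = -3680)
Q(x) = 2*x*(16 + x) (Q(x) = (x + 16)*(x + x) = (16 + x)*(2*x) = 2*x*(16 + x))
Q(1/(144 - 130))/y = (2*(16 + 1/(144 - 130))/(144 - 130))/(-3680) = (2*(16 + 1/14)/14)*(-1/3680) = (2*(1/14)*(16 + 1/14))*(-1/3680) = (2*(1/14)*(225/14))*(-1/3680) = (225/98)*(-1/3680) = -45/72128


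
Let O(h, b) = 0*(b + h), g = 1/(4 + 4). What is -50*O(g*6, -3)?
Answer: 0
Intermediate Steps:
g = ⅛ (g = 1/8 = ⅛ ≈ 0.12500)
O(h, b) = 0
-50*O(g*6, -3) = -50*0 = 0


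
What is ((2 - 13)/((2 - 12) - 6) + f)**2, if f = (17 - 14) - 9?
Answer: 7225/256 ≈ 28.223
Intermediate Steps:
f = -6 (f = 3 - 9 = -6)
((2 - 13)/((2 - 12) - 6) + f)**2 = ((2 - 13)/((2 - 12) - 6) - 6)**2 = (-11/(-10 - 6) - 6)**2 = (-11/(-16) - 6)**2 = (-11*(-1/16) - 6)**2 = (11/16 - 6)**2 = (-85/16)**2 = 7225/256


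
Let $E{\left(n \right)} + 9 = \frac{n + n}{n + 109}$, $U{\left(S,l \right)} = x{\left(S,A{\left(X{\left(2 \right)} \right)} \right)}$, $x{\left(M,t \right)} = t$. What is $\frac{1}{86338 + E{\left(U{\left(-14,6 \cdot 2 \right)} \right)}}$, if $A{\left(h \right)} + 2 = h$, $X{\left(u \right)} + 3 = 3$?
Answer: $\frac{107}{9237199} \approx 1.1584 \cdot 10^{-5}$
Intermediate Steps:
$X{\left(u \right)} = 0$ ($X{\left(u \right)} = -3 + 3 = 0$)
$A{\left(h \right)} = -2 + h$
$U{\left(S,l \right)} = -2$ ($U{\left(S,l \right)} = -2 + 0 = -2$)
$E{\left(n \right)} = -9 + \frac{2 n}{109 + n}$ ($E{\left(n \right)} = -9 + \frac{n + n}{n + 109} = -9 + \frac{2 n}{109 + n}$)
$\frac{1}{86338 + E{\left(U{\left(-14,6 \cdot 2 \right)} \right)}} = \frac{1}{86338 + \frac{-981 - -14}{109 - 2}} = \frac{1}{86338 + \frac{-981 + 14}{107}} = \frac{1}{86338 + \frac{1}{107} \left(-967\right)} = \frac{1}{86338 - \frac{967}{107}} = \frac{1}{\frac{9237199}{107}} = \frac{107}{9237199}$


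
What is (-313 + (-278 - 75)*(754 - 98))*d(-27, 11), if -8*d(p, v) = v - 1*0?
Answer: 2550691/8 ≈ 3.1884e+5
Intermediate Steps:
d(p, v) = -v/8 (d(p, v) = -(v - 1*0)/8 = -(v + 0)/8 = -v/8)
(-313 + (-278 - 75)*(754 - 98))*d(-27, 11) = (-313 + (-278 - 75)*(754 - 98))*(-⅛*11) = (-313 - 353*656)*(-11/8) = (-313 - 231568)*(-11/8) = -231881*(-11/8) = 2550691/8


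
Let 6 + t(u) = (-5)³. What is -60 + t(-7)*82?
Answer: -10802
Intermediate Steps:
t(u) = -131 (t(u) = -6 + (-5)³ = -6 - 125 = -131)
-60 + t(-7)*82 = -60 - 131*82 = -60 - 10742 = -10802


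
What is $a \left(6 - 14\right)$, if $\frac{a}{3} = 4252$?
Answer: $-102048$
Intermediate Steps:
$a = 12756$ ($a = 3 \cdot 4252 = 12756$)
$a \left(6 - 14\right) = 12756 \left(6 - 14\right) = 12756 \left(-8\right) = -102048$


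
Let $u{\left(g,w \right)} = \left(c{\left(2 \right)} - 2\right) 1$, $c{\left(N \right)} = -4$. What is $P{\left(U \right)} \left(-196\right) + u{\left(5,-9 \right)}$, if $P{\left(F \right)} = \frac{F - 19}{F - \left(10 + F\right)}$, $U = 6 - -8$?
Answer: $-104$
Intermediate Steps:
$u{\left(g,w \right)} = -6$ ($u{\left(g,w \right)} = \left(-4 - 2\right) 1 = \left(-6\right) 1 = -6$)
$U = 14$ ($U = 6 + 8 = 14$)
$P{\left(F \right)} = \frac{19}{10} - \frac{F}{10}$ ($P{\left(F \right)} = \frac{-19 + F}{-10} = \left(-19 + F\right) \left(- \frac{1}{10}\right) = \frac{19}{10} - \frac{F}{10}$)
$P{\left(U \right)} \left(-196\right) + u{\left(5,-9 \right)} = \left(\frac{19}{10} - \frac{7}{5}\right) \left(-196\right) - 6 = \frac{1}{2} \left(-196\right) - 6 = -98 - 6 = -104$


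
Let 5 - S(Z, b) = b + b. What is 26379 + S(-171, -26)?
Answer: 26436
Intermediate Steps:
S(Z, b) = 5 - 2*b (S(Z, b) = 5 - (b + b) = 5 - 2*b)
26379 + S(-171, -26) = 26379 + (5 - 2*(-26)) = 26379 + (5 + 52) = 26379 + 57 = 26436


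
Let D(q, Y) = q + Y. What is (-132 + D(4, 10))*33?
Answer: -3894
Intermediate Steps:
D(q, Y) = Y + q
(-132 + D(4, 10))*33 = (-132 + (10 + 4))*33 = (-132 + 14)*33 = -118*33 = -3894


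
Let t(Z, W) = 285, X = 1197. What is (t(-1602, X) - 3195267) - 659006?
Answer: -3853988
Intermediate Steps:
(t(-1602, X) - 3195267) - 659006 = (285 - 3195267) - 659006 = -3194982 - 659006 = -3853988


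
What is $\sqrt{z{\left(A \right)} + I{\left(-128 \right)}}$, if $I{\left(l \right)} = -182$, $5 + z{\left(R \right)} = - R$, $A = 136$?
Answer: $i \sqrt{323} \approx 17.972 i$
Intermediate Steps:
$z{\left(R \right)} = -5 - R$
$\sqrt{z{\left(A \right)} + I{\left(-128 \right)}} = \sqrt{\left(-5 - 136\right) - 182} = \sqrt{-141 - 182} = \sqrt{-323} = i \sqrt{323}$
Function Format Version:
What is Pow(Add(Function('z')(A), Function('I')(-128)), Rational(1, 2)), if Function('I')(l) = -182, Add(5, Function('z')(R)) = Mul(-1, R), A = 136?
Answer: Mul(I, Pow(323, Rational(1, 2))) ≈ Mul(17.972, I)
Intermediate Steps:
Function('z')(R) = Add(-5, Mul(-1, R))
Pow(Add(Function('z')(A), Function('I')(-128)), Rational(1, 2)) = Pow(Add(Add(-5, Mul(-1, 136)), -182), Rational(1, 2)) = Pow(Add(Add(-5, -136), -182), Rational(1, 2)) = Pow(Add(-141, -182), Rational(1, 2)) = Pow(-323, Rational(1, 2)) = Mul(I, Pow(323, Rational(1, 2)))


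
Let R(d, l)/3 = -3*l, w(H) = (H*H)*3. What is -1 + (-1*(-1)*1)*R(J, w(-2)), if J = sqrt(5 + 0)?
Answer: -109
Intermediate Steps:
w(H) = 3*H**2 (w(H) = H**2*3 = 3*H**2)
J = sqrt(5) ≈ 2.2361
R(d, l) = -9*l (R(d, l) = 3*(-3*l) = -9*l)
-1 + (-1*(-1)*1)*R(J, w(-2)) = -1 + (-1*(-1)*1)*(-27*(-2)**2) = -1 + (1*1)*(-27*4) = -1 + 1*(-9*12) = -1 + 1*(-108) = -1 - 108 = -109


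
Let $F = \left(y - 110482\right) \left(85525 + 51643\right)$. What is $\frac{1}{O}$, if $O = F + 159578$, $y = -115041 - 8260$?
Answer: $- \frac{1}{32067386966} \approx -3.1184 \cdot 10^{-11}$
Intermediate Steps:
$y = -123301$ ($y = -115041 - 8260 = -123301$)
$F = -32067546544$ ($F = \left(-123301 - 110482\right) \left(85525 + 51643\right) = \left(-233783\right) 137168 = -32067546544$)
$O = -32067386966$ ($O = -32067546544 + 159578 = -32067386966$)
$\frac{1}{O} = \frac{1}{-32067386966} = - \frac{1}{32067386966}$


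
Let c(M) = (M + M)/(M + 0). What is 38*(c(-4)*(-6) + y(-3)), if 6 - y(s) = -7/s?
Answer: -950/3 ≈ -316.67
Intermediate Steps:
c(M) = 2 (c(M) = (2*M)/M = 2)
y(s) = 6 + 7/s (y(s) = 6 - (-7)/s = 6 + 7/s)
38*(c(-4)*(-6) + y(-3)) = 38*(2*(-6) + (6 + 7/(-3))) = 38*(-12 + (6 + 7*(-1/3))) = 38*(-12 + (6 - 7/3)) = 38*(-12 + 11/3) = 38*(-25/3) = -950/3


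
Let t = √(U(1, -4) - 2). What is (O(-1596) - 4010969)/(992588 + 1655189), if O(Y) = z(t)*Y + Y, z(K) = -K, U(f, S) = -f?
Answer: -4012565/2647777 + 1596*I*√3/2647777 ≈ -1.5154 + 0.001044*I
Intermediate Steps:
t = I*√3 (t = √(-1*1 - 2) = √(-1 - 2) = √(-3) = I*√3 ≈ 1.732*I)
O(Y) = Y - I*Y*√3 (O(Y) = (-I*√3)*Y + Y = -I*Y*√3 + Y = Y - I*Y*√3)
(O(-1596) - 4010969)/(992588 + 1655189) = (-1596*(1 - I*√3) - 4010969)/(992588 + 1655189) = ((-1596 + 1596*I*√3) - 4010969)/2647777 = (-4012565 + 1596*I*√3)*(1/2647777) = -4012565/2647777 + 1596*I*√3/2647777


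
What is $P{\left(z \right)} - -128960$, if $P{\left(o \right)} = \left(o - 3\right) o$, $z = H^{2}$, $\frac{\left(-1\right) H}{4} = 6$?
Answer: $459008$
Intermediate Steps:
$H = -24$ ($H = \left(-4\right) 6 = -24$)
$z = 576$ ($z = \left(-24\right)^{2} = 576$)
$P{\left(o \right)} = o \left(-3 + o\right)$ ($P{\left(o \right)} = \left(-3 + o\right) o = o \left(-3 + o\right)$)
$P{\left(z \right)} - -128960 = 576 \left(-3 + 576\right) - -128960 = 576 \cdot 573 + 128960 = 330048 + 128960 = 459008$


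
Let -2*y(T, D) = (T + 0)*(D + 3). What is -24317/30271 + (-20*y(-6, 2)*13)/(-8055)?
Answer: -5187769/16255527 ≈ -0.31914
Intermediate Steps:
y(T, D) = -T*(3 + D)/2 (y(T, D) = -(T + 0)*(D + 3)/2 = -T*(3 + D)/2)
-24317/30271 + (-20*y(-6, 2)*13)/(-8055) = -24317/30271 + (-(-10)*(-6)*(3 + 2)*13)/(-8055) = -24317*1/30271 + (-(-10)*(-6)*5*13)*(-1/8055) = -24317/30271 + (-20*15*13)*(-1/8055) = -24317/30271 - 300*13*(-1/8055) = -24317/30271 - 3900*(-1/8055) = -24317/30271 + 260/537 = -5187769/16255527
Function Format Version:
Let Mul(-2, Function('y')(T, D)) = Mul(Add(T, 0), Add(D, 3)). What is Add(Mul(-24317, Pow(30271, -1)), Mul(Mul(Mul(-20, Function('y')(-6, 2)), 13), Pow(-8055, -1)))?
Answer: Rational(-5187769, 16255527) ≈ -0.31914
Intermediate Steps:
Function('y')(T, D) = Mul(Rational(-1, 2), T, Add(3, D)) (Function('y')(T, D) = Mul(Rational(-1, 2), Mul(Add(T, 0), Add(D, 3))) = Mul(Rational(-1, 2), Mul(T, Add(3, D))) = Mul(Rational(-1, 2), T, Add(3, D)))
Add(Mul(-24317, Pow(30271, -1)), Mul(Mul(Mul(-20, Function('y')(-6, 2)), 13), Pow(-8055, -1))) = Add(Mul(-24317, Pow(30271, -1)), Mul(Mul(Mul(-20, Mul(Rational(-1, 2), -6, Add(3, 2))), 13), Pow(-8055, -1))) = Add(Mul(-24317, Rational(1, 30271)), Mul(Mul(Mul(-20, Mul(Rational(-1, 2), -6, 5)), 13), Rational(-1, 8055))) = Add(Rational(-24317, 30271), Mul(Mul(Mul(-20, 15), 13), Rational(-1, 8055))) = Add(Rational(-24317, 30271), Mul(Mul(-300, 13), Rational(-1, 8055))) = Add(Rational(-24317, 30271), Mul(-3900, Rational(-1, 8055))) = Add(Rational(-24317, 30271), Rational(260, 537)) = Rational(-5187769, 16255527)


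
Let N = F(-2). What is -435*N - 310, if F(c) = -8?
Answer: 3170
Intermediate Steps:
N = -8
-435*N - 310 = -435*(-8) - 310 = 3480 - 310 = 3170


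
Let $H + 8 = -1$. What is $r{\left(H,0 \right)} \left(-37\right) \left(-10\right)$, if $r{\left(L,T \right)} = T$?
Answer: $0$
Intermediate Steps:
$H = -9$ ($H = -8 - 1 = -9$)
$r{\left(H,0 \right)} \left(-37\right) \left(-10\right) = 0 \left(-37\right) \left(-10\right) = 0 \left(-10\right) = 0$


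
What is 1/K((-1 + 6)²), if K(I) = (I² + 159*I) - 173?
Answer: 1/4427 ≈ 0.00022589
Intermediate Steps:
K(I) = -173 + I² + 159*I
1/K((-1 + 6)²) = 1/(-173 + ((-1 + 6)²)² + 159*(-1 + 6)²) = 1/(-173 + (5²)² + 159*5²) = 1/(-173 + 25² + 159*25) = 1/(-173 + 625 + 3975) = 1/4427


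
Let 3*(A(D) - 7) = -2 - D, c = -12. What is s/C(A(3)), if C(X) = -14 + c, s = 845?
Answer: -65/2 ≈ -32.500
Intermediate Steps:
A(D) = 19/3 - D/3 (A(D) = 7 + (-2 - D)/3 = 7 + (-⅔ - D/3) = 19/3 - D/3)
C(X) = -26 (C(X) = -14 - 12 = -26)
s/C(A(3)) = 845/(-26) = 845*(-1/26) = -65/2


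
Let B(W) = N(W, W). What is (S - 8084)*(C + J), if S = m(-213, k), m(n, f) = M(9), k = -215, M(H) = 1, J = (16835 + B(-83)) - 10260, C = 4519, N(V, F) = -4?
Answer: -89640470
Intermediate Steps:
B(W) = -4
J = 6571 (J = (16835 - 4) - 10260 = 16831 - 10260 = 6571)
m(n, f) = 1
S = 1
(S - 8084)*(C + J) = (1 - 8084)*(4519 + 6571) = -8083*11090 = -89640470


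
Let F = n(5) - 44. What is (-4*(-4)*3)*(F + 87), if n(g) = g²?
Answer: 3264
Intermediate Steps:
F = -19 (F = 5² - 44 = 25 - 44 = -19)
(-4*(-4)*3)*(F + 87) = (-4*(-4)*3)*(-19 + 87) = (16*3)*68 = 48*68 = 3264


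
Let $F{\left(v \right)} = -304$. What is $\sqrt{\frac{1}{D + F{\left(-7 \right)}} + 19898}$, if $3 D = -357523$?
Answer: $\frac{\sqrt{52171601371505}}{51205} \approx 141.06$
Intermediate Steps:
$D = - \frac{357523}{3}$ ($D = \frac{1}{3} \left(-357523\right) = - \frac{357523}{3} \approx -1.1917 \cdot 10^{5}$)
$\sqrt{\frac{1}{D + F{\left(-7 \right)}} + 19898} = \sqrt{\frac{1}{- \frac{357523}{3} - 304} + 19898} = \sqrt{\frac{1}{- \frac{358435}{3}} + 19898} = \sqrt{- \frac{3}{358435} + 19898} = \sqrt{\frac{7132139627}{358435}} = \frac{\sqrt{52171601371505}}{51205}$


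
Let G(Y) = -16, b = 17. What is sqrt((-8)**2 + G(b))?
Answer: 4*sqrt(3) ≈ 6.9282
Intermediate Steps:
sqrt((-8)**2 + G(b)) = sqrt((-8)**2 - 16) = sqrt(64 - 16) = sqrt(48) = 4*sqrt(3)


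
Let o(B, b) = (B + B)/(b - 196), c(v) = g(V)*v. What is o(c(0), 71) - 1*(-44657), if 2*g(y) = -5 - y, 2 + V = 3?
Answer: 44657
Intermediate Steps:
V = 1 (V = -2 + 3 = 1)
g(y) = -5/2 - y/2 (g(y) = (-5 - y)/2 = -5/2 - y/2)
c(v) = -3*v (c(v) = (-5/2 - 1/2*1)*v = (-5/2 - 1/2)*v = -3*v)
o(B, b) = 2*B/(-196 + b) (o(B, b) = (2*B)/(-196 + b) = 2*B/(-196 + b))
o(c(0), 71) - 1*(-44657) = 2*(-3*0)/(-196 + 71) - 1*(-44657) = 2*0/(-125) + 44657 = 2*0*(-1/125) + 44657 = 0 + 44657 = 44657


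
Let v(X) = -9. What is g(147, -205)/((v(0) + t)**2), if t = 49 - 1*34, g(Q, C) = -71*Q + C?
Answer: -5321/18 ≈ -295.61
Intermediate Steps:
g(Q, C) = C - 71*Q
t = 15 (t = 49 - 34 = 15)
g(147, -205)/((v(0) + t)**2) = (-205 - 71*147)/((-9 + 15)**2) = (-205 - 10437)/(6**2) = -10642/36 = -10642*1/36 = -5321/18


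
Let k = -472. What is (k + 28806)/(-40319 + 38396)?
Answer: -28334/1923 ≈ -14.734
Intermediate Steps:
(k + 28806)/(-40319 + 38396) = (-472 + 28806)/(-40319 + 38396) = 28334/(-1923) = 28334*(-1/1923) = -28334/1923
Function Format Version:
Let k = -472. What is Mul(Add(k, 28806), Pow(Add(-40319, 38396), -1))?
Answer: Rational(-28334, 1923) ≈ -14.734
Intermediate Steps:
Mul(Add(k, 28806), Pow(Add(-40319, 38396), -1)) = Mul(Add(-472, 28806), Pow(Add(-40319, 38396), -1)) = Mul(28334, Pow(-1923, -1)) = Mul(28334, Rational(-1, 1923)) = Rational(-28334, 1923)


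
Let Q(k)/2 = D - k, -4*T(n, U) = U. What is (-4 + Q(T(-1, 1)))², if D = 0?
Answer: 49/4 ≈ 12.250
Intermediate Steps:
T(n, U) = -U/4
Q(k) = -2*k (Q(k) = 2*(0 - k) = 2*(-k) = -2*k)
(-4 + Q(T(-1, 1)))² = (-4 - (-1)/2)² = (-4 - 2*(-¼))² = (-4 + ½)² = (-7/2)² = 49/4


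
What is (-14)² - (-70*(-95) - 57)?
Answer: -6397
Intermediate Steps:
(-14)² - (-70*(-95) - 57) = 196 - (6650 - 57) = 196 - 1*6593 = 196 - 6593 = -6397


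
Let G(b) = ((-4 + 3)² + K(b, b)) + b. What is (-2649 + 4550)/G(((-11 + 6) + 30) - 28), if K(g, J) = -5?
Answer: -1901/7 ≈ -271.57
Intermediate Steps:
G(b) = -4 + b (G(b) = ((-4 + 3)² - 5) + b = ((-1)² - 5) + b = (1 - 5) + b = -4 + b)
(-2649 + 4550)/G(((-11 + 6) + 30) - 28) = (-2649 + 4550)/(-4 + (((-11 + 6) + 30) - 28)) = 1901/(-4 + ((-5 + 30) - 28)) = 1901/(-4 + (25 - 28)) = 1901/(-4 - 3) = 1901/(-7) = 1901*(-⅐) = -1901/7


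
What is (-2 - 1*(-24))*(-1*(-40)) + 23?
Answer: 903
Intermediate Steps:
(-2 - 1*(-24))*(-1*(-40)) + 23 = (-2 + 24)*40 + 23 = 22*40 + 23 = 880 + 23 = 903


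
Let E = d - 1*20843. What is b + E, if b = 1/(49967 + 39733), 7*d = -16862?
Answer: -14599841093/627900 ≈ -23252.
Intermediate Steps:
d = -16862/7 (d = (1/7)*(-16862) = -16862/7 ≈ -2408.9)
b = 1/89700 ≈ 1.1148e-5
E = -162763/7 (E = -16862/7 - 1*20843 = -16862/7 - 20843 = -162763/7 ≈ -23252.)
b + E = 1/89700 - 162763/7 = -14599841093/627900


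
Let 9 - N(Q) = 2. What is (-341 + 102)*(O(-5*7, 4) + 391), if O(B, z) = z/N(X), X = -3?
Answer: -655099/7 ≈ -93586.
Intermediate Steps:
N(Q) = 7 (N(Q) = 9 - 1*2 = 9 - 2 = 7)
O(B, z) = z/7
(-341 + 102)*(O(-5*7, 4) + 391) = (-341 + 102)*((⅐)*4 + 391) = -239*(4/7 + 391) = -239*2741/7 = -655099/7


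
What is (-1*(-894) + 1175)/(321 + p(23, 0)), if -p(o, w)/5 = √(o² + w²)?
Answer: 2069/206 ≈ 10.044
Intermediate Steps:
p(o, w) = -5*√(o² + w²)
(-1*(-894) + 1175)/(321 + p(23, 0)) = (-1*(-894) + 1175)/(321 - 5*√(23² + 0²)) = (894 + 1175)/(321 - 5*√(529 + 0)) = 2069/(321 - 5*√529) = 2069/(321 - 5*23) = 2069/(321 - 115) = 2069/206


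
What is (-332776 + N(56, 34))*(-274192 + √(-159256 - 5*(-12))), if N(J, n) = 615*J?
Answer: 81801344512 - 596672*I*√39799 ≈ 8.1801e+10 - 1.1903e+8*I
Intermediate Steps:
(-332776 + N(56, 34))*(-274192 + √(-159256 - 5*(-12))) = (-332776 + 615*56)*(-274192 + √(-159256 - 5*(-12))) = (-332776 + 34440)*(-274192 + √(-159256 + 60)) = -298336*(-274192 + √(-159196)) = -298336*(-274192 + 2*I*√39799) = 81801344512 - 596672*I*√39799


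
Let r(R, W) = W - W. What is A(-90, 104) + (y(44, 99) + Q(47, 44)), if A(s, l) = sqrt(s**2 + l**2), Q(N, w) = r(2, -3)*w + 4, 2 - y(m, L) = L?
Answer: -93 + 2*sqrt(4729) ≈ 44.535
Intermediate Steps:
y(m, L) = 2 - L
r(R, W) = 0
Q(N, w) = 4 (Q(N, w) = 0*w + 4 = 0 + 4 = 4)
A(s, l) = sqrt(l**2 + s**2)
A(-90, 104) + (y(44, 99) + Q(47, 44)) = sqrt(104**2 + (-90)**2) + ((2 - 1*99) + 4) = sqrt(10816 + 8100) + ((2 - 99) + 4) = sqrt(18916) + (-97 + 4) = 2*sqrt(4729) - 93 = -93 + 2*sqrt(4729)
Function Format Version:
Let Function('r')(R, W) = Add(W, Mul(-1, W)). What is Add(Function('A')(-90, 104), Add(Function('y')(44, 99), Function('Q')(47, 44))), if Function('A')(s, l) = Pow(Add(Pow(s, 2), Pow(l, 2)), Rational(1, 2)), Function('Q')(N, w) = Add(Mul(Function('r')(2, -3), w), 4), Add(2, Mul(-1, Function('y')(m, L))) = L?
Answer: Add(-93, Mul(2, Pow(4729, Rational(1, 2)))) ≈ 44.535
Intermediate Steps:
Function('y')(m, L) = Add(2, Mul(-1, L))
Function('r')(R, W) = 0
Function('Q')(N, w) = 4 (Function('Q')(N, w) = Add(Mul(0, w), 4) = Add(0, 4) = 4)
Function('A')(s, l) = Pow(Add(Pow(l, 2), Pow(s, 2)), Rational(1, 2))
Add(Function('A')(-90, 104), Add(Function('y')(44, 99), Function('Q')(47, 44))) = Add(Pow(Add(Pow(104, 2), Pow(-90, 2)), Rational(1, 2)), Add(Add(2, Mul(-1, 99)), 4)) = Add(Pow(Add(10816, 8100), Rational(1, 2)), Add(Add(2, -99), 4)) = Add(Pow(18916, Rational(1, 2)), Add(-97, 4)) = Add(Mul(2, Pow(4729, Rational(1, 2))), -93) = Add(-93, Mul(2, Pow(4729, Rational(1, 2))))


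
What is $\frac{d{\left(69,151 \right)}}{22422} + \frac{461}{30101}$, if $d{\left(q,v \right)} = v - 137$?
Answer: $\frac{5378978}{337462311} \approx 0.01594$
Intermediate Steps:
$d{\left(q,v \right)} = -137 + v$
$\frac{d{\left(69,151 \right)}}{22422} + \frac{461}{30101} = \frac{-137 + 151}{22422} + \frac{461}{30101} = 14 \cdot \frac{1}{22422} + 461 \cdot \frac{1}{30101} = \frac{7}{11211} + \frac{461}{30101} = \frac{5378978}{337462311}$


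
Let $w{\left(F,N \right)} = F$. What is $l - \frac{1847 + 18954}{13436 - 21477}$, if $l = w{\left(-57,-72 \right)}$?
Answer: $- \frac{39776}{731} \approx -54.413$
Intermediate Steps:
$l = -57$
$l - \frac{1847 + 18954}{13436 - 21477} = -57 - \frac{1847 + 18954}{13436 - 21477} = -57 - \frac{20801}{-8041} = -57 - 20801 \left(- \frac{1}{8041}\right) = -57 - - \frac{1891}{731} = -57 + \frac{1891}{731} = - \frac{39776}{731}$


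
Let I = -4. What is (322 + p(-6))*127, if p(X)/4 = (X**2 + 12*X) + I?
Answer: 20574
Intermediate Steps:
p(X) = -16 + 4*X**2 + 48*X (p(X) = 4*((X**2 + 12*X) - 4) = 4*(-4 + X**2 + 12*X) = -16 + 4*X**2 + 48*X)
(322 + p(-6))*127 = (322 + (-16 + 4*(-6)**2 + 48*(-6)))*127 = (322 + (-16 + 4*36 - 288))*127 = (322 + (-16 + 144 - 288))*127 = (322 - 160)*127 = 162*127 = 20574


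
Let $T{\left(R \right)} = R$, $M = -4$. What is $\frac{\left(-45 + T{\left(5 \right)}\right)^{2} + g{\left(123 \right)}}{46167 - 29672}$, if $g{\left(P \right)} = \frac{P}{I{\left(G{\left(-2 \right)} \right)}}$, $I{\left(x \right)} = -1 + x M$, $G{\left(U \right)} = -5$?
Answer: $\frac{30523}{313405} \approx 0.097392$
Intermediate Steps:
$I{\left(x \right)} = -1 - 4 x$ ($I{\left(x \right)} = -1 + x \left(-4\right) = -1 - 4 x$)
$g{\left(P \right)} = \frac{P}{19}$ ($g{\left(P \right)} = \frac{P}{-1 - -20} = \frac{P}{-1 + 20} = \frac{P}{19}$)
$\frac{\left(-45 + T{\left(5 \right)}\right)^{2} + g{\left(123 \right)}}{46167 - 29672} = \frac{\left(-45 + 5\right)^{2} + \frac{1}{19} \cdot 123}{46167 - 29672} = \frac{\left(-40\right)^{2} + \frac{123}{19}}{16495} = \left(1600 + \frac{123}{19}\right) \frac{1}{16495} = \frac{30523}{19} \cdot \frac{1}{16495} = \frac{30523}{313405}$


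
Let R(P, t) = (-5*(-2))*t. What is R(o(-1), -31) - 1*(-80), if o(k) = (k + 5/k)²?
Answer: -230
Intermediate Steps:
R(P, t) = 10*t
R(o(-1), -31) - 1*(-80) = 10*(-31) - 1*(-80) = -310 + 80 = -230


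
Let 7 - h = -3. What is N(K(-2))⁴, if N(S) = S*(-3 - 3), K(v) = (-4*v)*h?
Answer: 53084160000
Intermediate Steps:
h = 10 (h = 7 - 1*(-3) = 7 + 3 = 10)
K(v) = -40*v (K(v) = -4*v*10 = -40*v)
N(S) = -6*S (N(S) = S*(-6) = -6*S)
N(K(-2))⁴ = (-(-240)*(-2))⁴ = (-6*80)⁴ = (-480)⁴ = 53084160000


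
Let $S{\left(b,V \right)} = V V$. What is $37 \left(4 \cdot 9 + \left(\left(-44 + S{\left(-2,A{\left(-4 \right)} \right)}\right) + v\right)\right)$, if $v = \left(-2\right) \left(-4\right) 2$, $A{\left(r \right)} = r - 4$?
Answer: $2664$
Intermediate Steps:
$A{\left(r \right)} = -4 + r$
$S{\left(b,V \right)} = V^{2}$
$v = 16$ ($v = 8 \cdot 2 = 16$)
$37 \left(4 \cdot 9 + \left(\left(-44 + S{\left(-2,A{\left(-4 \right)} \right)}\right) + v\right)\right) = 37 \left(4 \cdot 9 - \left(28 - \left(-4 - 4\right)^{2}\right)\right) = 37 \left(36 + \left(\left(-44 + \left(-8\right)^{2}\right) + 16\right)\right) = 37 \left(36 + \left(\left(-44 + 64\right) + 16\right)\right) = 37 \left(36 + \left(20 + 16\right)\right) = 37 \left(36 + 36\right) = 37 \cdot 72 = 2664$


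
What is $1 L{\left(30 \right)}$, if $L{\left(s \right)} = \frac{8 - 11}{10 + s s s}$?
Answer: $- \frac{3}{27010} \approx -0.00011107$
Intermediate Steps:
$L{\left(s \right)} = - \frac{3}{10 + s^{3}}$ ($L{\left(s \right)} = - \frac{3}{10 + s s^{2}} = - \frac{3}{10 + s^{3}}$)
$1 L{\left(30 \right)} = 1 \left(- \frac{3}{10 + 30^{3}}\right) = 1 \left(- \frac{3}{10 + 27000}\right) = 1 \left(- \frac{3}{27010}\right) = - \frac{3}{27010}$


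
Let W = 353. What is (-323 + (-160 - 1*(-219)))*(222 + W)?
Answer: -151800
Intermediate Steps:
(-323 + (-160 - 1*(-219)))*(222 + W) = (-323 + (-160 - 1*(-219)))*(222 + 353) = (-323 + (-160 + 219))*575 = (-323 + 59)*575 = -264*575 = -151800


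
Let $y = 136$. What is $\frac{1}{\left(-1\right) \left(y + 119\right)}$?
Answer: $- \frac{1}{255} \approx -0.0039216$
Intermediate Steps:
$\frac{1}{\left(-1\right) \left(y + 119\right)} = \frac{1}{\left(-1\right) \left(136 + 119\right)} = \frac{1}{\left(-1\right) 255} = \frac{1}{-255} = - \frac{1}{255}$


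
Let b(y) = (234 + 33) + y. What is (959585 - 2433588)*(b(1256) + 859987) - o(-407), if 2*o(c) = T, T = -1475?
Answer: -2539736647585/2 ≈ -1.2699e+12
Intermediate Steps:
b(y) = 267 + y
o(c) = -1475/2 (o(c) = (1/2)*(-1475) = -1475/2)
(959585 - 2433588)*(b(1256) + 859987) - o(-407) = (959585 - 2433588)*((267 + 1256) + 859987) - 1*(-1475/2) = -1474003*(1523 + 859987) + 1475/2 = -1474003*861510 + 1475/2 = -1269868324530 + 1475/2 = -2539736647585/2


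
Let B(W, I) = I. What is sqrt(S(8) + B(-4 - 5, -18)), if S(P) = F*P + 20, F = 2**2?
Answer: sqrt(34) ≈ 5.8309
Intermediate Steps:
F = 4
S(P) = 20 + 4*P (S(P) = 4*P + 20 = 20 + 4*P)
sqrt(S(8) + B(-4 - 5, -18)) = sqrt((20 + 4*8) - 18) = sqrt((20 + 32) - 18) = sqrt(52 - 18) = sqrt(34)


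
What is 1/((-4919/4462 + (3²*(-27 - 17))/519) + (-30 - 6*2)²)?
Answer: 771926/1360237493 ≈ 0.00056749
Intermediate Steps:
1/((-4919/4462 + (3²*(-27 - 17))/519) + (-30 - 6*2)²) = 1/((-4919*1/4462 + (9*(-44))*(1/519)) + (-30 - 12)²) = 1/((-4919/4462 - 396*1/519) + (-42)²) = 1/((-4919/4462 - 132/173) + 1764) = 1/(-1439971/771926 + 1764) = 1/(1360237493/771926) = 771926/1360237493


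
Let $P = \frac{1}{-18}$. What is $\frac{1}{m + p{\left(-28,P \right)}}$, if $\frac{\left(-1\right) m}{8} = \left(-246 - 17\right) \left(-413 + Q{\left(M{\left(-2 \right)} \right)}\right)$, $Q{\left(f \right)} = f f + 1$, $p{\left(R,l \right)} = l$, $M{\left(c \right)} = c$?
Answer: $- \frac{18}{15451777} \approx -1.1649 \cdot 10^{-6}$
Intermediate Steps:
$P = - \frac{1}{18} \approx -0.055556$
$Q{\left(f \right)} = 1 + f^{2}$ ($Q{\left(f \right)} = f^{2} + 1 = 1 + f^{2}$)
$m = -858432$ ($m = - 8 \left(-246 - 17\right) \left(-413 + \left(1 + \left(-2\right)^{2}\right)\right) = - 8 \left(- 263 \left(-413 + \left(1 + 4\right)\right)\right) = - 8 \left(- 263 \left(-413 + 5\right)\right) = - 8 \left(\left(-263\right) \left(-408\right)\right) = \left(-8\right) 107304 = -858432$)
$\frac{1}{m + p{\left(-28,P \right)}} = \frac{1}{-858432 - \frac{1}{18}} = \frac{1}{- \frac{15451777}{18}} = - \frac{18}{15451777}$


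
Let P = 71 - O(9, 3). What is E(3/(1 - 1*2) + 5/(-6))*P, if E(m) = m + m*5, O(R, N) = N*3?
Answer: -1426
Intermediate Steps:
O(R, N) = 3*N
E(m) = 6*m (E(m) = m + 5*m = 6*m)
P = 62 (P = 71 - 3*3 = 71 - 1*9 = 71 - 9 = 62)
E(3/(1 - 1*2) + 5/(-6))*P = (6*(3/(1 - 1*2) + 5/(-6)))*62 = (6*(3/(1 - 2) + 5*(-1/6)))*62 = (6*(3/(-1) - 5/6))*62 = (6*(3*(-1) - 5/6))*62 = (6*(-3 - 5/6))*62 = (6*(-23/6))*62 = -23*62 = -1426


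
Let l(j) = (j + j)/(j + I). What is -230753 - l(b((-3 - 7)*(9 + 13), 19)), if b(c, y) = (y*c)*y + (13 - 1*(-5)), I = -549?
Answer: -18449091907/79951 ≈ -2.3076e+5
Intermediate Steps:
b(c, y) = 18 + c*y**2 (b(c, y) = (c*y)*y + (13 + 5) = c*y**2 + 18 = 18 + c*y**2)
l(j) = 2*j/(-549 + j) (l(j) = (j + j)/(j - 549) = (2*j)/(-549 + j) = 2*j/(-549 + j))
-230753 - l(b((-3 - 7)*(9 + 13), 19)) = -230753 - 2*(18 + ((-3 - 7)*(9 + 13))*19**2)/(-549 + (18 + ((-3 - 7)*(9 + 13))*19**2)) = -230753 - 2*(18 - 10*22*361)/(-549 + (18 - 10*22*361)) = -230753 - 2*(18 - 220*361)/(-549 + (18 - 220*361)) = -230753 - 2*(18 - 79420)/(-549 + (18 - 79420)) = -230753 - 2*(-79402)/(-549 - 79402) = -230753 - 2*(-79402)/(-79951) = -230753 - 2*(-79402)*(-1)/79951 = -230753 - 1*158804/79951 = -230753 - 158804/79951 = -18449091907/79951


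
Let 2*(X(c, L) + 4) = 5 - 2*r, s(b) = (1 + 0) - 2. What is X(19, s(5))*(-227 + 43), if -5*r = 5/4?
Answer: 230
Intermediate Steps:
r = -¼ (r = -1/4 = -⅕*5/4 = -¼ ≈ -0.25000)
s(b) = -1 (s(b) = 1 - 2 = -1)
X(c, L) = -5/4 (X(c, L) = -4 + (5 - 2*(-¼))/2 = -4 + (5 + ½)/2 = -4 + (½)*(11/2) = -4 + 11/4 = -5/4)
X(19, s(5))*(-227 + 43) = -5*(-227 + 43)/4 = -5/4*(-184) = 230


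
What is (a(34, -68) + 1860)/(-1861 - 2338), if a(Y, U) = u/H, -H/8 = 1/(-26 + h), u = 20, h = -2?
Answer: -1930/4199 ≈ -0.45963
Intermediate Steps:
H = 2/7 (H = -8/(-26 - 2) = -8/(-28) = -8*(-1/28) = 2/7 ≈ 0.28571)
a(Y, U) = 70 (a(Y, U) = 20/(2/7) = 20*(7/2) = 70)
(a(34, -68) + 1860)/(-1861 - 2338) = (70 + 1860)/(-1861 - 2338) = 1930/(-4199) = 1930*(-1/4199) = -1930/4199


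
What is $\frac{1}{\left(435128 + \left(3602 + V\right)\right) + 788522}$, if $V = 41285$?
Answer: $\frac{1}{1268537} \approx 7.8831 \cdot 10^{-7}$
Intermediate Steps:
$\frac{1}{\left(435128 + \left(3602 + V\right)\right) + 788522} = \frac{1}{\left(435128 + \left(3602 + 41285\right)\right) + 788522} = \frac{1}{\left(435128 + 44887\right) + 788522} = \frac{1}{480015 + 788522} = \frac{1}{1268537}$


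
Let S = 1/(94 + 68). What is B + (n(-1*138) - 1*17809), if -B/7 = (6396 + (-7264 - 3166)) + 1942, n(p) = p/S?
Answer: -25521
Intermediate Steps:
S = 1/162 ≈ 0.0061728
n(p) = 162*p (n(p) = p/(1/162) = p*162 = 162*p)
B = 14644 (B = -7*((6396 + (-7264 - 3166)) + 1942) = -7*((6396 - 10430) + 1942) = -7*(-4034 + 1942) = -7*(-2092) = 14644)
B + (n(-1*138) - 1*17809) = 14644 + (162*(-1*138) - 1*17809) = 14644 + (162*(-138) - 17809) = 14644 + (-22356 - 17809) = 14644 - 40165 = -25521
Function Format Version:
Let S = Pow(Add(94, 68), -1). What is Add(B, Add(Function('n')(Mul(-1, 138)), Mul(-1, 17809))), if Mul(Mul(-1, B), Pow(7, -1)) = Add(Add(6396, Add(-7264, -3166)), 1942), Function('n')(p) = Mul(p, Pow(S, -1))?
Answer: -25521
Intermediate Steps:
S = Rational(1, 162) (S = Pow(162, -1) = Rational(1, 162) ≈ 0.0061728)
Function('n')(p) = Mul(162, p) (Function('n')(p) = Mul(p, Pow(Rational(1, 162), -1)) = Mul(p, 162) = Mul(162, p))
B = 14644 (B = Mul(-7, Add(Add(6396, Add(-7264, -3166)), 1942)) = Mul(-7, Add(Add(6396, -10430), 1942)) = Mul(-7, Add(-4034, 1942)) = Mul(-7, -2092) = 14644)
Add(B, Add(Function('n')(Mul(-1, 138)), Mul(-1, 17809))) = Add(14644, Add(Mul(162, Mul(-1, 138)), Mul(-1, 17809))) = Add(14644, Add(Mul(162, -138), -17809)) = Add(14644, Add(-22356, -17809)) = Add(14644, -40165) = -25521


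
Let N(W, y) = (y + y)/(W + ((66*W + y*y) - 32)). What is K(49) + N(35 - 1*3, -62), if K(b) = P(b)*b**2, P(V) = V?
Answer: 175179330/1489 ≈ 1.1765e+5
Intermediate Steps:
K(b) = b**3 (K(b) = b*b**2 = b**3)
N(W, y) = 2*y/(-32 + y**2 + 67*W) (N(W, y) = (2*y)/(W + ((66*W + y**2) - 32)) = (2*y)/(W + ((y**2 + 66*W) - 32)) = (2*y)/(W + (-32 + y**2 + 66*W)) = (2*y)/(-32 + y**2 + 67*W) = 2*y/(-32 + y**2 + 67*W))
K(49) + N(35 - 1*3, -62) = 49**3 + 2*(-62)/(-32 + (-62)**2 + 67*(35 - 1*3)) = 117649 + 2*(-62)/(-32 + 3844 + 67*(35 - 3)) = 117649 + 2*(-62)/(-32 + 3844 + 67*32) = 117649 + 2*(-62)/(-32 + 3844 + 2144) = 117649 + 2*(-62)/5956 = 117649 + 2*(-62)*(1/5956) = 117649 - 31/1489 = 175179330/1489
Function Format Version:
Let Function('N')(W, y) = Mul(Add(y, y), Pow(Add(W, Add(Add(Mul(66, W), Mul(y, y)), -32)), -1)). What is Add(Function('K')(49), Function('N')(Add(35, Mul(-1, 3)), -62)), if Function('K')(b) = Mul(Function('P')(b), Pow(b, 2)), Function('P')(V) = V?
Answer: Rational(175179330, 1489) ≈ 1.1765e+5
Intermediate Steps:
Function('K')(b) = Pow(b, 3) (Function('K')(b) = Mul(b, Pow(b, 2)) = Pow(b, 3))
Function('N')(W, y) = Mul(2, y, Pow(Add(-32, Pow(y, 2), Mul(67, W)), -1)) (Function('N')(W, y) = Mul(Mul(2, y), Pow(Add(W, Add(Add(Mul(66, W), Pow(y, 2)), -32)), -1)) = Mul(Mul(2, y), Pow(Add(W, Add(Add(Pow(y, 2), Mul(66, W)), -32)), -1)) = Mul(Mul(2, y), Pow(Add(W, Add(-32, Pow(y, 2), Mul(66, W))), -1)) = Mul(Mul(2, y), Pow(Add(-32, Pow(y, 2), Mul(67, W)), -1)) = Mul(2, y, Pow(Add(-32, Pow(y, 2), Mul(67, W)), -1)))
Add(Function('K')(49), Function('N')(Add(35, Mul(-1, 3)), -62)) = Add(Pow(49, 3), Mul(2, -62, Pow(Add(-32, Pow(-62, 2), Mul(67, Add(35, Mul(-1, 3)))), -1))) = Add(117649, Mul(2, -62, Pow(Add(-32, 3844, Mul(67, Add(35, -3))), -1))) = Add(117649, Mul(2, -62, Pow(Add(-32, 3844, Mul(67, 32)), -1))) = Add(117649, Mul(2, -62, Pow(Add(-32, 3844, 2144), -1))) = Add(117649, Mul(2, -62, Pow(5956, -1))) = Add(117649, Mul(2, -62, Rational(1, 5956))) = Add(117649, Rational(-31, 1489)) = Rational(175179330, 1489)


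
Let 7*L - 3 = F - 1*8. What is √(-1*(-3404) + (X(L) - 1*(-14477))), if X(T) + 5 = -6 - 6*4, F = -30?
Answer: √17846 ≈ 133.59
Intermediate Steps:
L = -5 (L = 3/7 + (-30 - 1*8)/7 = 3/7 + (-30 - 8)/7 = 3/7 + (⅐)*(-38) = 3/7 - 38/7 = -5)
X(T) = -35 (X(T) = -5 + (-6 - 6*4) = -5 + (-6 - 24) = -5 - 30 = -35)
√(-1*(-3404) + (X(L) - 1*(-14477))) = √(-1*(-3404) + (-35 - 1*(-14477))) = √(3404 + (-35 + 14477)) = √(3404 + 14442) = √17846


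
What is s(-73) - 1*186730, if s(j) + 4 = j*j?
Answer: -181405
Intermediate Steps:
s(j) = -4 + j² (s(j) = -4 + j*j = -4 + j²)
s(-73) - 1*186730 = (-4 + (-73)²) - 1*186730 = (-4 + 5329) - 186730 = 5325 - 186730 = -181405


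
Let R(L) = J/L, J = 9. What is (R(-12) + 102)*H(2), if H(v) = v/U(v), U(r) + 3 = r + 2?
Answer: 405/2 ≈ 202.50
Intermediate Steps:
U(r) = -1 + r (U(r) = -3 + (r + 2) = -3 + (2 + r) = -1 + r)
R(L) = 9/L
H(v) = v/(-1 + v)
(R(-12) + 102)*H(2) = (9/(-12) + 102)*(2/(-1 + 2)) = (9*(-1/12) + 102)*(2/1) = (-3/4 + 102)*(2*1) = (405/4)*2 = 405/2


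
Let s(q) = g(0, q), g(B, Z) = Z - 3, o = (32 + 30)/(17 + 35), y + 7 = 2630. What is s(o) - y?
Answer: -68245/26 ≈ -2624.8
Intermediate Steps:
y = 2623 (y = -7 + 2630 = 2623)
o = 31/26 (o = 62/52 = 62*(1/52) = 31/26 ≈ 1.1923)
g(B, Z) = -3 + Z
s(q) = -3 + q
s(o) - y = (-3 + 31/26) - 1*2623 = -47/26 - 2623 = -68245/26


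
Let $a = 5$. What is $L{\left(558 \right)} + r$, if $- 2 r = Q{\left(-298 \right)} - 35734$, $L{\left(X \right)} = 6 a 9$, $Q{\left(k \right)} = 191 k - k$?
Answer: $46447$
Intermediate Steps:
$Q{\left(k \right)} = 190 k$
$L{\left(X \right)} = 270$ ($L{\left(X \right)} = 6 \cdot 5 \cdot 9 = 30 \cdot 9 = 270$)
$r = 46177$ ($r = - \frac{190 \left(-298\right) - 35734}{2} = - \frac{-56620 - 35734}{2} = \left(- \frac{1}{2}\right) \left(-92354\right) = 46177$)
$L{\left(558 \right)} + r = 270 + 46177 = 46447$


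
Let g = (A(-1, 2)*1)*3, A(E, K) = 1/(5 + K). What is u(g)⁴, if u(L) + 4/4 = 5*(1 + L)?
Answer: 3418801/2401 ≈ 1423.9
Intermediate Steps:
g = 3/7 (g = (1/(5 + 2))*3 = (1/7)*3 = ((⅐)*1)*3 = (⅐)*3 = 3/7 ≈ 0.42857)
u(L) = 4 + 5*L (u(L) = -1 + 5*(1 + L) = -1 + (5 + 5*L) = 4 + 5*L)
u(g)⁴ = (4 + 5*(3/7))⁴ = (4 + 15/7)⁴ = (43/7)⁴ = 3418801/2401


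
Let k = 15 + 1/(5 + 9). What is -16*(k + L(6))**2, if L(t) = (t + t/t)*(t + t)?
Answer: -7695076/49 ≈ -1.5704e+5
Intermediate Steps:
L(t) = 2*t*(1 + t) (L(t) = (t + 1)*(2*t) = (1 + t)*(2*t) = 2*t*(1 + t))
k = 211/14 (k = 15 + 1/14 = 211/14 ≈ 15.071)
-16*(k + L(6))**2 = -16*(211/14 + 2*6*(1 + 6))**2 = -16*(211/14 + 2*6*7)**2 = -16*(211/14 + 84)**2 = -16*(1387/14)**2 = -16*1923769/196 = -7695076/49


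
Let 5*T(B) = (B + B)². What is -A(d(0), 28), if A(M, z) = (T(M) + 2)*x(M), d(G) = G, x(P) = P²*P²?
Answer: 0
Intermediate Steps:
x(P) = P⁴
T(B) = 4*B²/5 (T(B) = (B + B)²/5 = (2*B)²/5 = (4*B²)/5 = 4*B²/5)
A(M, z) = M⁴*(2 + 4*M²/5) (A(M, z) = (4*M²/5 + 2)*M⁴ = (2 + 4*M²/5)*M⁴ = M⁴*(2 + 4*M²/5))
-A(d(0), 28) = -0⁴*(2 + (⅘)*0²) = -0*(2 + (⅘)*0) = -0*(2 + 0) = -0*2 = -1*0 = 0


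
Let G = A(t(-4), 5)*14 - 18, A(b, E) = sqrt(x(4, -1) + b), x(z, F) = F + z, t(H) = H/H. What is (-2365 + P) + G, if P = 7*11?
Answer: -2278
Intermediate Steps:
t(H) = 1
P = 77
A(b, E) = sqrt(3 + b) (A(b, E) = sqrt((-1 + 4) + b) = sqrt(3 + b))
G = 10 (G = sqrt(3 + 1)*14 - 18 = sqrt(4)*14 - 18 = 2*14 - 18 = 28 - 18 = 10)
(-2365 + P) + G = (-2365 + 77) + 10 = -2288 + 10 = -2278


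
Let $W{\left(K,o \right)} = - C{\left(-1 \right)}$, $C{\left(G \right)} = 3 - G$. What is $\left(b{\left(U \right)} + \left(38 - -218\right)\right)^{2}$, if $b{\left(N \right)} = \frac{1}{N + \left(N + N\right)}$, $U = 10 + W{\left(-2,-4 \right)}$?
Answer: $\frac{21242881}{324} \approx 65565.0$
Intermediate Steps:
$W{\left(K,o \right)} = -4$ ($W{\left(K,o \right)} = - (3 - -1) = - (3 + 1) = \left(-1\right) 4 = -4$)
$U = 6$ ($U = 10 - 4 = 6$)
$b{\left(N \right)} = \frac{1}{3 N}$ ($b{\left(N \right)} = \frac{1}{N + 2 N} = \frac{1}{3 N}$)
$\left(b{\left(U \right)} + \left(38 - -218\right)\right)^{2} = \left(\frac{1}{3 \cdot 6} + \left(38 - -218\right)\right)^{2} = \left(\frac{1}{3} \cdot \frac{1}{6} + \left(38 + 218\right)\right)^{2} = \left(\frac{1}{18} + 256\right)^{2} = \left(\frac{4609}{18}\right)^{2} = \frac{21242881}{324}$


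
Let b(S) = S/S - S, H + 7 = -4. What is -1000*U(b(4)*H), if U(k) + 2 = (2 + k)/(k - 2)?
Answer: 27000/31 ≈ 870.97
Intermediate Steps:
H = -11 (H = -7 - 4 = -11)
b(S) = 1 - S
U(k) = -2 + (2 + k)/(-2 + k) (U(k) = -2 + (2 + k)/(k - 2) = -2 + (2 + k)/(-2 + k))
-1000*U(b(4)*H) = -1000*(6 - (1 - 1*4)*(-11))/(-2 + (1 - 1*4)*(-11)) = -1000*(6 - (1 - 4)*(-11))/(-2 + (1 - 4)*(-11)) = -1000*(6 - (-3)*(-11))/(-2 - 3*(-11)) = -1000*(6 - 1*33)/(-2 + 33) = -1000*(6 - 33)/31 = -1000*(-27)/31 = -1000*(-27/31) = 27000/31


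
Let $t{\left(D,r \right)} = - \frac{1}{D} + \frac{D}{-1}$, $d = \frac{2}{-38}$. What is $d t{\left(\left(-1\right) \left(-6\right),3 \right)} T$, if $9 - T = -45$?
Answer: $\frac{333}{19} \approx 17.526$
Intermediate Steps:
$T = 54$ ($T = 9 - -45 = 9 + 45 = 54$)
$d = - \frac{1}{19}$ ($d = 2 \left(- \frac{1}{38}\right) = - \frac{1}{19} \approx -0.052632$)
$t{\left(D,r \right)} = - D - \frac{1}{D}$ ($t{\left(D,r \right)} = - \frac{1}{D} + D \left(-1\right) = - \frac{1}{D} - D = - D - \frac{1}{D}$)
$d t{\left(\left(-1\right) \left(-6\right),3 \right)} T = - \frac{- \left(-1\right) \left(-6\right) - \frac{1}{\left(-1\right) \left(-6\right)}}{19} \cdot 54 = - \frac{\left(-1\right) 6 - \frac{1}{6}}{19} \cdot 54 = - \frac{-6 - \frac{1}{6}}{19} \cdot 54 = \left(- \frac{1}{19}\right) \left(- \frac{37}{6}\right) 54 = \frac{37}{114} \cdot 54 = \frac{333}{19}$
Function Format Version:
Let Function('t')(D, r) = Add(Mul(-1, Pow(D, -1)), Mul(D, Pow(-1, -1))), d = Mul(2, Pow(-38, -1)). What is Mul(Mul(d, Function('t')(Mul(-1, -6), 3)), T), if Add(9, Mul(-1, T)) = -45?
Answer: Rational(333, 19) ≈ 17.526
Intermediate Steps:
T = 54 (T = Add(9, Mul(-1, -45)) = Add(9, 45) = 54)
d = Rational(-1, 19) (d = Mul(2, Rational(-1, 38)) = Rational(-1, 19) ≈ -0.052632)
Function('t')(D, r) = Add(Mul(-1, D), Mul(-1, Pow(D, -1))) (Function('t')(D, r) = Add(Mul(-1, Pow(D, -1)), Mul(D, -1)) = Add(Mul(-1, Pow(D, -1)), Mul(-1, D)) = Add(Mul(-1, D), Mul(-1, Pow(D, -1))))
Mul(Mul(d, Function('t')(Mul(-1, -6), 3)), T) = Mul(Mul(Rational(-1, 19), Add(Mul(-1, Mul(-1, -6)), Mul(-1, Pow(Mul(-1, -6), -1)))), 54) = Mul(Mul(Rational(-1, 19), Add(Mul(-1, 6), Mul(-1, Pow(6, -1)))), 54) = Mul(Mul(Rational(-1, 19), Add(-6, Mul(-1, Rational(1, 6)))), 54) = Mul(Mul(Rational(-1, 19), Add(-6, Rational(-1, 6))), 54) = Mul(Mul(Rational(-1, 19), Rational(-37, 6)), 54) = Mul(Rational(37, 114), 54) = Rational(333, 19)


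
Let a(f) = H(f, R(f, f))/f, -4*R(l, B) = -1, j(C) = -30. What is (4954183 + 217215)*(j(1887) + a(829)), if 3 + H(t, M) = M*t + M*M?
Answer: -1020448696049/6632 ≈ -1.5387e+8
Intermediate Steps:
R(l, B) = ¼ (R(l, B) = -¼*(-1) = ¼)
H(t, M) = -3 + M² + M*t (H(t, M) = -3 + (M*t + M*M) = -3 + (M*t + M²) = -3 + (M² + M*t) = -3 + M² + M*t)
a(f) = (-47/16 + f/4)/f (a(f) = (-3 + (¼)² + f/4)/f = (-3 + 1/16 + f/4)/f = (-47/16 + f/4)/f)
(4954183 + 217215)*(j(1887) + a(829)) = (4954183 + 217215)*(-30 + (1/16)*(-47 + 4*829)/829) = 5171398*(-30 + (1/16)*(1/829)*(-47 + 3316)) = 5171398*(-30 + (1/16)*(1/829)*3269) = 5171398*(-30 + 3269/13264) = 5171398*(-394651/13264) = -1020448696049/6632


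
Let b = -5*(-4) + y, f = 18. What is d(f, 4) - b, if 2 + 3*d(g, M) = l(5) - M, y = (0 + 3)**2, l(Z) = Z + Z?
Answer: -83/3 ≈ -27.667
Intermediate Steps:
l(Z) = 2*Z
y = 9 (y = 3**2 = 9)
d(g, M) = 8/3 - M/3 (d(g, M) = -2/3 + (2*5 - M)/3 = -2/3 + (10 - M)/3 = -2/3 + (10/3 - M/3) = 8/3 - M/3)
b = 29 (b = -5*(-4) + 9 = 20 + 9 = 29)
d(f, 4) - b = (8/3 - 1/3*4) - 1*29 = (8/3 - 4/3) - 29 = 4/3 - 29 = -83/3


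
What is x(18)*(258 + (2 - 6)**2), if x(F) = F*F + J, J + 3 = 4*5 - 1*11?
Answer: 90420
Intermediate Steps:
J = 6 (J = -3 + (4*5 - 1*11) = -3 + (20 - 11) = -3 + 9 = 6)
x(F) = 6 + F**2 (x(F) = F*F + 6 = F**2 + 6 = 6 + F**2)
x(18)*(258 + (2 - 6)**2) = (6 + 18**2)*(258 + (2 - 6)**2) = (6 + 324)*(258 + (-4)**2) = 330*(258 + 16) = 330*274 = 90420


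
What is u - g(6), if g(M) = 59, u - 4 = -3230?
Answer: -3285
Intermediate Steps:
u = -3226 (u = 4 - 3230 = -3226)
u - g(6) = -3226 - 1*59 = -3226 - 59 = -3285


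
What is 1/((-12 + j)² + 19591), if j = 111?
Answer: 1/29392 ≈ 3.4023e-5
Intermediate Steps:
1/((-12 + j)² + 19591) = 1/((-12 + 111)² + 19591) = 1/(99² + 19591) = 1/(9801 + 19591) = 1/29392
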